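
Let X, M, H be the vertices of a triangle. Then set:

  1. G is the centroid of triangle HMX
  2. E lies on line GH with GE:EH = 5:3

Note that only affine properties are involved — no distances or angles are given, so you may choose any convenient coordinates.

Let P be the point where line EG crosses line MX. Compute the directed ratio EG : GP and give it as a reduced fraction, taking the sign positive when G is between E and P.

EG:GP = 5/4

Assign X = (0, 0), M = (1, 0), H = (0, 1) — the answer is frame-independent, so this choice is without loss of generality.
1. G is the centroid of triangle HMX ⇒ G = (1/3, 1/3)
2. E lies on line GH with GE:EH = 5:3 ⇒ E = (1/8, 3/4)
line EG meets MX at P = (1/2, 0)
G = E + t·(P−E) with t = 5/9, so EG:GP = 5/9:4/9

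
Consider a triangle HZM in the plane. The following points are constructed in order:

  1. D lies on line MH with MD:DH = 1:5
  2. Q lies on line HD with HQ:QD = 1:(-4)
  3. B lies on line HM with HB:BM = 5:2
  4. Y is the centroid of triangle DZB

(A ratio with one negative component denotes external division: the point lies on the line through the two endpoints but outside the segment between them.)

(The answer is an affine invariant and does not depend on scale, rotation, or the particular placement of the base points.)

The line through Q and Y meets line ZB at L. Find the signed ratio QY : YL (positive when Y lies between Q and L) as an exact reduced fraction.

QY:YL = -26

Work in coordinates with H = (0, 0), Z = (1, 0), M = (0, 1).
1. D lies on line MH with MD:DH = 1:5 ⇒ D = (0, 5/6)
2. Q lies on line HD with HQ:QD = 1:(-4) ⇒ Q = (0, -5/18)
3. B lies on line HM with HB:BM = 5:2 ⇒ B = (0, 5/7)
4. Y is the centroid of triangle DZB ⇒ Y = (1/3, 65/126)
line QY meets ZB at L = (25/78, 265/546)
Y = Q + t·(L−Q) with t = 26/25, so QY:YL = 26/25:-1/25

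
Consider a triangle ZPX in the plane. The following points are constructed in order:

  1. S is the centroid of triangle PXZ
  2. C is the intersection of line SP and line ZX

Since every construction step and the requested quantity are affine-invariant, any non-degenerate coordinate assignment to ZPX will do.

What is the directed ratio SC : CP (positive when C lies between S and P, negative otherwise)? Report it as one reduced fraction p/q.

SC:CP = -1/3

Set Z = (0, 0), P = (1, 0), X = (0, 1); any affine frame gives the same invariant.
1. S is the centroid of triangle PXZ ⇒ S = (1/3, 1/3)
2. C is the intersection of line SP and line ZX ⇒ C = (0, 1/2)
C = S + t·(P−S) with t = -1/2, so SC:CP = t:(1−t) = -1/2:3/2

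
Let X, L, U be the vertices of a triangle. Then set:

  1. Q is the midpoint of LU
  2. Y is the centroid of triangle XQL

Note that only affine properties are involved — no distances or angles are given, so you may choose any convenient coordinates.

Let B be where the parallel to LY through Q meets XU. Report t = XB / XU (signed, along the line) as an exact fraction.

t = 2/3

Choose coordinates X = (0, 0), L = (1, 0), U = (0, 1).
1. Q is the midpoint of LU ⇒ Q = (1/2, 1/2)
2. Y is the centroid of triangle XQL ⇒ Y = (1/2, 1/6)
through Q parallel to LY: direction (-1/2, 1/6); meets XU at B = (0, 2/3)
B = X + t·(U−X) with t = 2/3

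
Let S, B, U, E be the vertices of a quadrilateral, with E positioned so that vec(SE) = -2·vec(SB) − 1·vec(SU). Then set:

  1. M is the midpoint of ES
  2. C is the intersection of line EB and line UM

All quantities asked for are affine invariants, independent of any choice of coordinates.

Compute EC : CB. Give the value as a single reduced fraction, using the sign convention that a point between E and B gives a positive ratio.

Work in coordinates with S = (0, 0), B = (1, 0), U = (0, 1), E = (-2, -1).
1. M is the midpoint of ES ⇒ M = (-1, -1/2)
2. C is the intersection of line EB and line UM ⇒ C = (-8/7, -5/7)
C = E + t·(B−E) with t = 2/7, so EC:CB = t:(1−t) = 2/7:5/7

EC:CB = 2/5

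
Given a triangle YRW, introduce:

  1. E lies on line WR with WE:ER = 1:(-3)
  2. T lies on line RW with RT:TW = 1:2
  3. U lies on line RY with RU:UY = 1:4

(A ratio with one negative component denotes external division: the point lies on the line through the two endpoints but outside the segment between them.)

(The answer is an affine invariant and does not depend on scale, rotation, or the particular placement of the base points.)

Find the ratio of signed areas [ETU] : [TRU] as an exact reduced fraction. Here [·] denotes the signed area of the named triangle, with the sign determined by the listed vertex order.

Set Y = (0, 0), R = (1, 0), W = (0, 1); any affine frame gives the same invariant.
1. E lies on line WR with WE:ER = 1:(-3) ⇒ E = (-1/2, 3/2)
2. T lies on line RW with RT:TW = 1:2 ⇒ T = (2/3, 1/3)
3. U lies on line RY with RU:UY = 1:4 ⇒ U = (4/5, 0)
2·[ETU] = -7/30, 2·[TRU] = -1/15
[ETU]:[TRU] = -7/30:-1/15 = 7/2

[ETU]:[TRU] = 7/2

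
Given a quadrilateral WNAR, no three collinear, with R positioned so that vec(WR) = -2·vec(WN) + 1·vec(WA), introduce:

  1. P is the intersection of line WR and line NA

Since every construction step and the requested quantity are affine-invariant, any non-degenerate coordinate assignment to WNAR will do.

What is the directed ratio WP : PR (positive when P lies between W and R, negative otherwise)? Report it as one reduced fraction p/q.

Choose coordinates W = (0, 0), N = (1, 0), A = (0, 1), R = (-2, 1).
1. P is the intersection of line WR and line NA ⇒ P = (2, -1)
P = W + t·(R−W) with t = -1, so WP:PR = t:(1−t) = -1:2

WP:PR = -1/2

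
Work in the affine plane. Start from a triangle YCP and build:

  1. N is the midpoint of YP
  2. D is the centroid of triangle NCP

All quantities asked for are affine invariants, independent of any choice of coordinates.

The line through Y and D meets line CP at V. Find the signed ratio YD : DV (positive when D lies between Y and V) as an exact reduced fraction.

Set Y = (0, 0), C = (1, 0), P = (0, 1); any affine frame gives the same invariant.
1. N is the midpoint of YP ⇒ N = (0, 1/2)
2. D is the centroid of triangle NCP ⇒ D = (1/3, 1/2)
line YD meets CP at V = (2/5, 3/5)
D = Y + t·(V−Y) with t = 5/6, so YD:DV = 5/6:1/6

YD:DV = 5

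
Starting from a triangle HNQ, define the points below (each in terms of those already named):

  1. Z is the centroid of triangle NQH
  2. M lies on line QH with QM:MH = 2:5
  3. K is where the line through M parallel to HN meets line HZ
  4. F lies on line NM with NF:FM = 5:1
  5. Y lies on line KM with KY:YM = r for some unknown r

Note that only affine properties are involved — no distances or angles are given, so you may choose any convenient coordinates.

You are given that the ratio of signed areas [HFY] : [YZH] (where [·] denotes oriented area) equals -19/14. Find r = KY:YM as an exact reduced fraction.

Assign H = (0, 0), N = (1, 0), Q = (0, 1) — the answer is frame-independent, so this choice is without loss of generality.
1. Z is the centroid of triangle NQH ⇒ Z = (1/3, 1/3)
2. M lies on line QH with QM:MH = 2:5 ⇒ M = (0, 5/7)
3. K is where the line through M parallel to HN meets line HZ ⇒ K = (5/7, 5/7)
4. F lies on line NM with NF:FM = 5:1 ⇒ F = (1/6, 25/42)
5. With KY:YM = r, write λ = r/(r+1) so Y = K + λ·(M−K); Y is affine-linear in λ
Every point depending on Y is an affine combination of Y and λ-independent points, so each such coordinate is linear in λ; the λ² term in each signed area is a multiple of (M−K)×(M−K) = 0, so 2·[HFY] and 2·[YZH] are each linear in λ. Evaluating at λ=0 and λ=1:
  2·[HFY] = 125/294·λ − 15/49,   2·[YZH] = -5/21·λ
So [HFY]:[YZH] = (125/294·λ − 15/49) / (-5/21·λ). Setting this equal to -19/14:
  125/294·λ − 15/49 = -19/14·(-5/21·λ)  ⇒  λ = 3
Then r = λ/(1−λ) = (3)/(-2) = -3/2. Check: with r = -3/2, Y = (-10/7, 5/7) and [HFY]:[YZH] = -19/14 as required.

r = -3/2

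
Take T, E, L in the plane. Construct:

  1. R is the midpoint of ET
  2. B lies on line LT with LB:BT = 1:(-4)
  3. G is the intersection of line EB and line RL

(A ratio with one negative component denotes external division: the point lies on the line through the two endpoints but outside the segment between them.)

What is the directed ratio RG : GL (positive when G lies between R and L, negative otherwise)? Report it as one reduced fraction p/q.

RG:GL = -2

Assign T = (0, 0), E = (1, 0), L = (0, 1) — the answer is frame-independent, so this choice is without loss of generality.
1. R is the midpoint of ET ⇒ R = (1/2, 0)
2. B lies on line LT with LB:BT = 1:(-4) ⇒ B = (0, 4/3)
3. G is the intersection of line EB and line RL ⇒ G = (-1/2, 2)
G = R + t·(L−R) with t = 2, so RG:GL = t:(1−t) = 2:-1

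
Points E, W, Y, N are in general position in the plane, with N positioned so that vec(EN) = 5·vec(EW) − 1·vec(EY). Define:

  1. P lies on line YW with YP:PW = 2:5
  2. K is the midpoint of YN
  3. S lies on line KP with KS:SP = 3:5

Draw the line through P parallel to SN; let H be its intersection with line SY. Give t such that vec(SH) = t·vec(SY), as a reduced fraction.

t = -5/6

Work in coordinates with E = (0, 0), W = (1, 0), Y = (0, 1), N = (5, -1).
1. P lies on line YW with YP:PW = 2:5 ⇒ P = (2/7, 5/7)
2. K is the midpoint of YN ⇒ K = (5/2, 0)
3. S lies on line KP with KS:SP = 3:5 ⇒ S = (187/112, 15/56)
through P parallel to SN: direction (373/112, -71/56); meets SY at H = (2057/672, -115/336)
H = S + t·(Y−S) with t = -5/6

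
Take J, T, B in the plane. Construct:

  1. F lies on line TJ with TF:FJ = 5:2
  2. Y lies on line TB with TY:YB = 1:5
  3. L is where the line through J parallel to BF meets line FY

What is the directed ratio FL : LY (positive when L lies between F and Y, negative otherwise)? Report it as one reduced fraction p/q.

FL:LY = -12/37

Assign J = (0, 0), T = (1, 0), B = (0, 1) — the answer is frame-independent, so this choice is without loss of generality.
1. F lies on line TJ with TF:FJ = 5:2 ⇒ F = (2/7, 0)
2. Y lies on line TB with TY:YB = 1:5 ⇒ Y = (5/6, 1/6)
3. L is where the line through J parallel to BF meets line FY ⇒ L = (4/175, -2/25)
L = F + t·(Y−F) with t = -12/25, so FL:LY = t:(1−t) = -12/25:37/25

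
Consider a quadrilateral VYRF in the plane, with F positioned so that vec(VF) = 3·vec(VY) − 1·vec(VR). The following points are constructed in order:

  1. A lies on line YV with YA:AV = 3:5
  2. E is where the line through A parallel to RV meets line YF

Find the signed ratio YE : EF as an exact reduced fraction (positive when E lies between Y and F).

Work in coordinates with V = (0, 0), Y = (1, 0), R = (0, 1), F = (3, -1).
1. A lies on line YV with YA:AV = 3:5 ⇒ A = (5/8, 0)
2. E is where the line through A parallel to RV meets line YF ⇒ E = (5/8, 3/16)
E = Y + t·(F−Y) with t = -3/16, so YE:EF = t:(1−t) = -3/16:19/16

YE:EF = -3/19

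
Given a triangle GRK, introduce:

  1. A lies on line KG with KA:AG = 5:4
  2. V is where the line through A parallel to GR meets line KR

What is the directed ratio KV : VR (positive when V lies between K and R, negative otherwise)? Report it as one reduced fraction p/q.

KV:VR = 5/4

Choose coordinates G = (0, 0), R = (1, 0), K = (0, 1).
1. A lies on line KG with KA:AG = 5:4 ⇒ A = (0, 4/9)
2. V is where the line through A parallel to GR meets line KR ⇒ V = (5/9, 4/9)
V = K + t·(R−K) with t = 5/9, so KV:VR = t:(1−t) = 5/9:4/9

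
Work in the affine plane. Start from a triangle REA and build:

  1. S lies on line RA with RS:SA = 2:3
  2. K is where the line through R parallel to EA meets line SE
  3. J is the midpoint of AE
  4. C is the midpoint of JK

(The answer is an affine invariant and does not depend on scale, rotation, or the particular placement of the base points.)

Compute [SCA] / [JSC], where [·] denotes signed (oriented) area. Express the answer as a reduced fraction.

[SCA]:[JSC] = 1/2

Set R = (0, 0), E = (1, 0), A = (0, 1); any affine frame gives the same invariant.
1. S lies on line RA with RS:SA = 2:3 ⇒ S = (0, 2/5)
2. K is where the line through R parallel to EA meets line SE ⇒ K = (-2/3, 2/3)
3. J is the midpoint of AE ⇒ J = (1/2, 1/2)
4. C is the midpoint of JK ⇒ C = (-1/12, 7/12)
2·[SCA] = -1/20, 2·[JSC] = -1/10
[SCA]:[JSC] = -1/20:-1/10 = 1/2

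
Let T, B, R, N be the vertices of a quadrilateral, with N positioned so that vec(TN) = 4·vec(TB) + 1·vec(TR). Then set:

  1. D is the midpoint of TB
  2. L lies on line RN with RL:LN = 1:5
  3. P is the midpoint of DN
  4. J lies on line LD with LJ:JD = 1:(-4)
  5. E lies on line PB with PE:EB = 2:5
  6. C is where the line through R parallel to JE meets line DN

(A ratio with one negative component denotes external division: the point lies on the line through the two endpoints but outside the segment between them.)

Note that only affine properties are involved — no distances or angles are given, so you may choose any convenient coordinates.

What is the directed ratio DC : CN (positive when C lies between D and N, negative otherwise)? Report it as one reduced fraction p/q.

DC:CN = 43/246

Work in coordinates with T = (0, 0), B = (1, 0), R = (0, 1), N = (4, 1).
1. D is the midpoint of TB ⇒ D = (1/2, 0)
2. L lies on line RN with RL:LN = 1:5 ⇒ L = (2/3, 1)
3. P is the midpoint of DN ⇒ P = (9/4, 1/2)
4. J lies on line LD with LJ:JD = 1:(-4) ⇒ J = (13/18, 4/3)
5. E lies on line PB with PE:EB = 2:5 ⇒ E = (53/28, 5/14)
6. C is where the line through R parallel to JE meets line DN ⇒ C = (295/289, 43/289)
C = D + t·(N−D) with t = 43/289, so DC:CN = t:(1−t) = 43/289:246/289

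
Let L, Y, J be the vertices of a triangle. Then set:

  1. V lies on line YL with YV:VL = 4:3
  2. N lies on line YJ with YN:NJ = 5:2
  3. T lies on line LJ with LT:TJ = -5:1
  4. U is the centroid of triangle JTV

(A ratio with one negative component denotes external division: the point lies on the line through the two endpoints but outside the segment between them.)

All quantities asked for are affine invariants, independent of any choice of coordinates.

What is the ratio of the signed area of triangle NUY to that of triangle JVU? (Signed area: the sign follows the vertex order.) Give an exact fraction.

[NUY]:[JVU] = 15/7

Set L = (0, 0), Y = (1, 0), J = (0, 1); any affine frame gives the same invariant.
1. V lies on line YL with YV:VL = 4:3 ⇒ V = (3/7, 0)
2. N lies on line YJ with YN:NJ = 5:2 ⇒ N = (2/7, 5/7)
3. T lies on line LJ with LT:TJ = -5:1 ⇒ T = (0, 5/4)
4. U is the centroid of triangle JTV ⇒ U = (1/7, 3/4)
2·[NUY] = 15/196, 2·[JVU] = 1/28
[NUY]:[JVU] = 15/196:1/28 = 15/7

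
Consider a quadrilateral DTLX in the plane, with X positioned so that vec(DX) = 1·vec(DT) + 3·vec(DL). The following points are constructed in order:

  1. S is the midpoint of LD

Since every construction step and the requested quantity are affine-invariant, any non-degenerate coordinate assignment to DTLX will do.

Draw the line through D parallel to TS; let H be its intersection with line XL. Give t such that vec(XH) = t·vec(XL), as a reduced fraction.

t = 7/5

Work in coordinates with D = (0, 0), T = (1, 0), L = (0, 1), X = (1, 3).
1. S is the midpoint of LD ⇒ S = (0, 1/2)
through D parallel to TS: direction (-1, 1/2); meets XL at H = (-2/5, 1/5)
H = X + t·(L−X) with t = 7/5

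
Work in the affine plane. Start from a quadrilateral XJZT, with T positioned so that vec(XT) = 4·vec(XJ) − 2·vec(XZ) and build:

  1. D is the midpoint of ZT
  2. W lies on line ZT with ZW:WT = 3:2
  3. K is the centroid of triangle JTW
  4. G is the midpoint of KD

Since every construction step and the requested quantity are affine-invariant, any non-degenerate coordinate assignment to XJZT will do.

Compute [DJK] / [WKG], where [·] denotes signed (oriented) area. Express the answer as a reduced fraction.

Work in coordinates with X = (0, 0), J = (1, 0), Z = (0, 1), T = (4, -2).
1. D is the midpoint of ZT ⇒ D = (2, -1/2)
2. W lies on line ZT with ZW:WT = 3:2 ⇒ W = (12/5, -4/5)
3. K is the centroid of triangle JTW ⇒ K = (37/15, -14/15)
4. G is the midpoint of KD ⇒ G = (67/30, -43/60)
2·[DJK] = 1/5, 2·[WKG] = -1/60
[DJK]:[WKG] = 1/5:-1/60 = -12

[DJK]:[WKG] = -12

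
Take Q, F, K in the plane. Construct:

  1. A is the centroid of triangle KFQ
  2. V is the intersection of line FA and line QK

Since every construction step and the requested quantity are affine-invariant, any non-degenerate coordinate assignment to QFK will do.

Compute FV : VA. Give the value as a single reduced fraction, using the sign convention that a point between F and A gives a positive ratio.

Assign Q = (0, 0), F = (1, 0), K = (0, 1) — the answer is frame-independent, so this choice is without loss of generality.
1. A is the centroid of triangle KFQ ⇒ A = (1/3, 1/3)
2. V is the intersection of line FA and line QK ⇒ V = (0, 1/2)
V = F + t·(A−F) with t = 3/2, so FV:VA = t:(1−t) = 3/2:-1/2

FV:VA = -3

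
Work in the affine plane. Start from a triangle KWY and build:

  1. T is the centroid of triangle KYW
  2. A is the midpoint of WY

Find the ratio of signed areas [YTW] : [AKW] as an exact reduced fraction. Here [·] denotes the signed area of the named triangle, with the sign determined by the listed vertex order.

Work in coordinates with K = (0, 0), W = (1, 0), Y = (0, 1).
1. T is the centroid of triangle KYW ⇒ T = (1/3, 1/3)
2. A is the midpoint of WY ⇒ A = (1/2, 1/2)
2·[YTW] = 1/3, 2·[AKW] = 1/2
[YTW]:[AKW] = 1/3:1/2 = 2/3

[YTW]:[AKW] = 2/3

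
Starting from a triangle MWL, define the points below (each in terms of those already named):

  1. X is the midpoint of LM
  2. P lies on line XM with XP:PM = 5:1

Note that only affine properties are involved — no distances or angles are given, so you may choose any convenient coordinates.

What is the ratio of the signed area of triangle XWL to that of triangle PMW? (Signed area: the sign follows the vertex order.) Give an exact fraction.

Assign M = (0, 0), W = (1, 0), L = (0, 1) — the answer is frame-independent, so this choice is without loss of generality.
1. X is the midpoint of LM ⇒ X = (0, 1/2)
2. P lies on line XM with XP:PM = 5:1 ⇒ P = (0, 1/12)
2·[XWL] = 1/2, 2·[PMW] = 1/12
[XWL]:[PMW] = 1/2:1/12 = 6

[XWL]:[PMW] = 6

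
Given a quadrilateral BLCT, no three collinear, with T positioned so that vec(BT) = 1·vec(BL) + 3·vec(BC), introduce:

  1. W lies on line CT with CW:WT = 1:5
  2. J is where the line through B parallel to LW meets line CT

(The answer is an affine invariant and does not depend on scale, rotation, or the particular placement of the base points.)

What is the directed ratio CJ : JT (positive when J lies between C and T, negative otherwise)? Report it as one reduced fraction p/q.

Assign B = (0, 0), L = (1, 0), C = (0, 1), T = (1, 3) — the answer is frame-independent, so this choice is without loss of generality.
1. W lies on line CT with CW:WT = 1:5 ⇒ W = (1/6, 4/3)
2. J is where the line through B parallel to LW meets line CT ⇒ J = (-5/18, 4/9)
J = C + t·(T−C) with t = -5/18, so CJ:JT = t:(1−t) = -5/18:23/18

CJ:JT = -5/23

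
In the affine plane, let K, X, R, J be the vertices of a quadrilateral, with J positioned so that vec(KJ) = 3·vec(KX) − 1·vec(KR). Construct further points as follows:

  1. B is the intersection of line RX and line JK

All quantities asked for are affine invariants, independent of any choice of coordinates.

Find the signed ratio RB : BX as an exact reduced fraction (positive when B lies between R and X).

Assign K = (0, 0), X = (1, 0), R = (0, 1), J = (3, -1) — the answer is frame-independent, so this choice is without loss of generality.
1. B is the intersection of line RX and line JK ⇒ B = (3/2, -1/2)
B = R + t·(X−R) with t = 3/2, so RB:BX = t:(1−t) = 3/2:-1/2

RB:BX = -3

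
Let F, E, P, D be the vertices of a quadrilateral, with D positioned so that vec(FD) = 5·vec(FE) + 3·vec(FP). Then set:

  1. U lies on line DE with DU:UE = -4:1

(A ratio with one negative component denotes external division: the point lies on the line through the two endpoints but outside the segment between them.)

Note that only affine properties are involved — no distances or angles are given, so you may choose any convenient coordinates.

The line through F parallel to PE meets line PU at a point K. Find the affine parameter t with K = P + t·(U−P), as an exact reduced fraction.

Choose coordinates F = (0, 0), E = (1, 0), P = (0, 1), D = (5, 3).
1. U lies on line DE with DU:UE = -4:1 ⇒ U = (-1/3, -1)
through F parallel to PE: direction (1, -1); meets PU at K = (-1/7, 1/7)
K = P + t·(U−P) with t = 3/7

t = 3/7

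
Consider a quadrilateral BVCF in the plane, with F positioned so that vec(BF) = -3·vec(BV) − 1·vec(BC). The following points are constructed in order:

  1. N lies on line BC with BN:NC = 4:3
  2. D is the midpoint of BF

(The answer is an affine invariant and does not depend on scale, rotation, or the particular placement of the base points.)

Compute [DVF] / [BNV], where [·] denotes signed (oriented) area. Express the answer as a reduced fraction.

Work in coordinates with B = (0, 0), V = (1, 0), C = (0, 1), F = (-3, -1).
1. N lies on line BC with BN:NC = 4:3 ⇒ N = (0, 4/7)
2. D is the midpoint of BF ⇒ D = (-3/2, -1/2)
2·[DVF] = -1/2, 2·[BNV] = -4/7
[DVF]:[BNV] = -1/2:-4/7 = 7/8

[DVF]:[BNV] = 7/8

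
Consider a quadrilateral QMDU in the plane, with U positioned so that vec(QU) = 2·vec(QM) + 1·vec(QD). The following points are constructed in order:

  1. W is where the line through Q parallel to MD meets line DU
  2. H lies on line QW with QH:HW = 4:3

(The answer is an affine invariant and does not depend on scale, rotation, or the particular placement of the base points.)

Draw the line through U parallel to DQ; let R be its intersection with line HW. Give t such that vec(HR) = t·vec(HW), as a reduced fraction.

t = -6

Set Q = (0, 0), M = (1, 0), D = (0, 1), U = (2, 1); any affine frame gives the same invariant.
1. W is where the line through Q parallel to MD meets line DU ⇒ W = (-1, 1)
2. H lies on line QW with QH:HW = 4:3 ⇒ H = (-4/7, 4/7)
through U parallel to DQ: direction (0, -1); meets HW at R = (2, -2)
R = H + t·(W−H) with t = -6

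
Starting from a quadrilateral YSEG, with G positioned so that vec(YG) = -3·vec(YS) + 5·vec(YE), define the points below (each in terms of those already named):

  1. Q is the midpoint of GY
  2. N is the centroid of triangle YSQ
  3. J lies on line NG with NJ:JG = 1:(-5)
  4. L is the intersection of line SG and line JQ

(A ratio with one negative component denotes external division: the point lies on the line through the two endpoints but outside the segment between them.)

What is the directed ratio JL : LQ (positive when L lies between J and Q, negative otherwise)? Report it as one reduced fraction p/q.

JL:LQ = -5/4

Assign Y = (0, 0), S = (1, 0), E = (0, 1), G = (-3, 5) — the answer is frame-independent, so this choice is without loss of generality.
1. Q is the midpoint of GY ⇒ Q = (-3/2, 5/2)
2. N is the centroid of triangle YSQ ⇒ N = (-1/6, 5/6)
3. J lies on line NG with NJ:JG = 1:(-5) ⇒ J = (13/24, -5/24)
4. L is the intersection of line SG and line JQ ⇒ L = (-29/3, 40/3)
L = J + t·(Q−J) with t = 5, so JL:LQ = t:(1−t) = 5:-4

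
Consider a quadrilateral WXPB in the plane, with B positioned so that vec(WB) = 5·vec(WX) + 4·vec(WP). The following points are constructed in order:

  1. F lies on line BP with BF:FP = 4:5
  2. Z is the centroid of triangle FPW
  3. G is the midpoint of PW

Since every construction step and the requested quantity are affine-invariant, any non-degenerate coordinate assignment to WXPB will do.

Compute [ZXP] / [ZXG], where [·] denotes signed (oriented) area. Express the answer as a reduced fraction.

[ZXP]:[ZXG] = 31/32

Choose coordinates W = (0, 0), X = (1, 0), P = (0, 1), B = (5, 4).
1. F lies on line BP with BF:FP = 4:5 ⇒ F = (25/9, 8/3)
2. Z is the centroid of triangle FPW ⇒ Z = (25/27, 11/9)
3. G is the midpoint of PW ⇒ G = (0, 1/2)
2·[ZXP] = -31/27, 2·[ZXG] = -32/27
[ZXP]:[ZXG] = -31/27:-32/27 = 31/32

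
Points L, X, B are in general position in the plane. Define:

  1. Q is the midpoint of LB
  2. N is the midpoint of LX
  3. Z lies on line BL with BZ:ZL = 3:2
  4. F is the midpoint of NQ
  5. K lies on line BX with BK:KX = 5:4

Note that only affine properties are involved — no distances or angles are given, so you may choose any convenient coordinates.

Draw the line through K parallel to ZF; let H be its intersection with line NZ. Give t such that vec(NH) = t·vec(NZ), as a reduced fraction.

t = 43/9

Choose coordinates L = (0, 0), X = (1, 0), B = (0, 1).
1. Q is the midpoint of LB ⇒ Q = (0, 1/2)
2. N is the midpoint of LX ⇒ N = (1/2, 0)
3. Z lies on line BL with BZ:ZL = 3:2 ⇒ Z = (0, 2/5)
4. F is the midpoint of NQ ⇒ F = (1/4, 1/4)
5. K lies on line BX with BK:KX = 5:4 ⇒ K = (5/9, 4/9)
through K parallel to ZF: direction (1/4, -3/20); meets NZ at H = (-17/9, 86/45)
H = N + t·(Z−N) with t = 43/9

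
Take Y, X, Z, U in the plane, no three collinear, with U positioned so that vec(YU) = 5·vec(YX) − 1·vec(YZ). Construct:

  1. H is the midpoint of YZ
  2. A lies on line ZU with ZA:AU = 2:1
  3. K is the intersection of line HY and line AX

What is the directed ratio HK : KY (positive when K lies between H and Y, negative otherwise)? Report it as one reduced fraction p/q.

Choose coordinates Y = (0, 0), X = (1, 0), Z = (0, 1), U = (5, -1).
1. H is the midpoint of YZ ⇒ H = (0, 1/2)
2. A lies on line ZU with ZA:AU = 2:1 ⇒ A = (10/3, -1/3)
3. K is the intersection of line HY and line AX ⇒ K = (0, 1/7)
K = H + t·(Y−H) with t = 5/7, so HK:KY = t:(1−t) = 5/7:2/7

HK:KY = 5/2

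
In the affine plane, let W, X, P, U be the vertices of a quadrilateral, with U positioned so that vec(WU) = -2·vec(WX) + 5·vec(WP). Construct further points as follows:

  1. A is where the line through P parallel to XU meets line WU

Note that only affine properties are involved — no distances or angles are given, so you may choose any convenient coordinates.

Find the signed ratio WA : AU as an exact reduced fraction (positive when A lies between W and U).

Choose coordinates W = (0, 0), X = (1, 0), P = (0, 1), U = (-2, 5).
1. A is where the line through P parallel to XU meets line WU ⇒ A = (-6/5, 3)
A = W + t·(U−W) with t = 3/5, so WA:AU = t:(1−t) = 3/5:2/5

WA:AU = 3/2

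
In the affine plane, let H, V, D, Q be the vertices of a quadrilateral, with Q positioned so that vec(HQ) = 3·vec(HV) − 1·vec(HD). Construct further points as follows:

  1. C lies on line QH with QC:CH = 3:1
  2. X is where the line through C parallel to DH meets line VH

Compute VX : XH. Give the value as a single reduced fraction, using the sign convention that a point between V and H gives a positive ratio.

Assign H = (0, 0), V = (1, 0), D = (0, 1), Q = (3, -1) — the answer is frame-independent, so this choice is without loss of generality.
1. C lies on line QH with QC:CH = 3:1 ⇒ C = (3/4, -1/4)
2. X is where the line through C parallel to DH meets line VH ⇒ X = (3/4, 0)
X = V + t·(H−V) with t = 1/4, so VX:XH = t:(1−t) = 1/4:3/4

VX:XH = 1/3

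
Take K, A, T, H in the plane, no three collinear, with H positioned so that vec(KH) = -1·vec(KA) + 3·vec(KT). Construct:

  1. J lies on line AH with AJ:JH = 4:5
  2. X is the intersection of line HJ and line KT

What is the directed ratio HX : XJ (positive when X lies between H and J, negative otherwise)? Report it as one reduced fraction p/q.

HX:XJ = 9

Choose coordinates K = (0, 0), A = (1, 0), T = (0, 1), H = (-1, 3).
1. J lies on line AH with AJ:JH = 4:5 ⇒ J = (1/9, 4/3)
2. X is the intersection of line HJ and line KT ⇒ X = (0, 3/2)
X = H + t·(J−H) with t = 9/10, so HX:XJ = t:(1−t) = 9/10:1/10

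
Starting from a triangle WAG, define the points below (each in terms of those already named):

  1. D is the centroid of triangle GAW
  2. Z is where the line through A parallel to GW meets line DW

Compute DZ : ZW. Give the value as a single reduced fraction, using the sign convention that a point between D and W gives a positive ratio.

DZ:ZW = -2/3

Assign W = (0, 0), A = (1, 0), G = (0, 1) — the answer is frame-independent, so this choice is without loss of generality.
1. D is the centroid of triangle GAW ⇒ D = (1/3, 1/3)
2. Z is where the line through A parallel to GW meets line DW ⇒ Z = (1, 1)
Z = D + t·(W−D) with t = -2, so DZ:ZW = t:(1−t) = -2:3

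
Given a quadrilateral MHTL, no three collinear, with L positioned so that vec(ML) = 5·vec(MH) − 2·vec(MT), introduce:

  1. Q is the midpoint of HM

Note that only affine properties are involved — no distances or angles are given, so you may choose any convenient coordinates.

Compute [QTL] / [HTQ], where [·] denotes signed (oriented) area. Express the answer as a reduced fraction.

[QTL]:[HTQ] = -7

Choose coordinates M = (0, 0), H = (1, 0), T = (0, 1), L = (5, -2).
1. Q is the midpoint of HM ⇒ Q = (1/2, 0)
2·[QTL] = -7/2, 2·[HTQ] = 1/2
[QTL]:[HTQ] = -7/2:1/2 = -7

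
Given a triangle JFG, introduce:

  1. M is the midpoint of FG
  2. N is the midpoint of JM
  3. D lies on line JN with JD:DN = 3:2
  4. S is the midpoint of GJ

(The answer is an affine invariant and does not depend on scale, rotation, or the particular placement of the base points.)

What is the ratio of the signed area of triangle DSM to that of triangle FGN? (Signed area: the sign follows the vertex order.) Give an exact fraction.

[DSM]:[FGN] = -7/20

Set J = (0, 0), F = (1, 0), G = (0, 1); any affine frame gives the same invariant.
1. M is the midpoint of FG ⇒ M = (1/2, 1/2)
2. N is the midpoint of JM ⇒ N = (1/4, 1/4)
3. D lies on line JN with JD:DN = 3:2 ⇒ D = (3/20, 3/20)
4. S is the midpoint of GJ ⇒ S = (0, 1/2)
2·[DSM] = -7/40, 2·[FGN] = 1/2
[DSM]:[FGN] = -7/40:1/2 = -7/20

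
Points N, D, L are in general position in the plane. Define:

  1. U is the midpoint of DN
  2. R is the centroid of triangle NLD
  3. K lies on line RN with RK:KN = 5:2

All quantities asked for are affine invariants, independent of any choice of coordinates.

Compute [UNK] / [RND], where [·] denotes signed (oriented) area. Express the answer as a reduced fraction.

Work in coordinates with N = (0, 0), D = (1, 0), L = (0, 1).
1. U is the midpoint of DN ⇒ U = (1/2, 0)
2. R is the centroid of triangle NLD ⇒ R = (1/3, 1/3)
3. K lies on line RN with RK:KN = 5:2 ⇒ K = (2/21, 2/21)
2·[UNK] = -1/21, 2·[RND] = 1/3
[UNK]:[RND] = -1/21:1/3 = -1/7

[UNK]:[RND] = -1/7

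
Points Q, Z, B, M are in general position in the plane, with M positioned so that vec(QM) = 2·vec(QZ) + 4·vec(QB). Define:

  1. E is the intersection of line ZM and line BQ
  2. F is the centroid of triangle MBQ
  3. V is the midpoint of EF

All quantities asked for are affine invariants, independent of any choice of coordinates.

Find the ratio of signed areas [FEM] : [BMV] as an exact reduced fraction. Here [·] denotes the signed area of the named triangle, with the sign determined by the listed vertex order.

Work in coordinates with Q = (0, 0), Z = (1, 0), B = (0, 1), M = (2, 4).
1. E is the intersection of line ZM and line BQ ⇒ E = (0, -4)
2. F is the centroid of triangle MBQ ⇒ F = (2/3, 5/3)
3. V is the midpoint of EF ⇒ V = (1/3, -7/6)
2·[FEM] = 6, 2·[BMV] = -16/3
[FEM]:[BMV] = 6:-16/3 = -9/8

[FEM]:[BMV] = -9/8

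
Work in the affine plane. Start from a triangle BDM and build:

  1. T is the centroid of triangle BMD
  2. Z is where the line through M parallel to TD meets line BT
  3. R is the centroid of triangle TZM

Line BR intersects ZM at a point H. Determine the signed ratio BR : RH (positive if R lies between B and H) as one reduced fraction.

BR:RH = 5

Set B = (0, 0), D = (1, 0), M = (0, 1); any affine frame gives the same invariant.
1. T is the centroid of triangle BMD ⇒ T = (1/3, 1/3)
2. Z is where the line through M parallel to TD meets line BT ⇒ Z = (2/3, 2/3)
3. R is the centroid of triangle TZM ⇒ R = (1/3, 2/3)
line BR meets ZM at H = (2/5, 4/5)
R = B + t·(H−B) with t = 5/6, so BR:RH = 5/6:1/6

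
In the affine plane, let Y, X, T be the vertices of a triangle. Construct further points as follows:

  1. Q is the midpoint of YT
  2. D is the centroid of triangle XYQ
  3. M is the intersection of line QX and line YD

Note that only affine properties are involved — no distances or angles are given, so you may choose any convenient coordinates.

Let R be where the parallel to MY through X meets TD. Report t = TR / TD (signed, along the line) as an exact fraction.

Choose coordinates Y = (0, 0), X = (1, 0), T = (0, 1).
1. Q is the midpoint of YT ⇒ Q = (0, 1/2)
2. D is the centroid of triangle XYQ ⇒ D = (1/3, 1/6)
3. M is the intersection of line QX and line YD ⇒ M = (1/2, 1/4)
through X parallel to MY: direction (-1/2, -1/4); meets TD at R = (1/2, -1/4)
R = T + t·(D−T) with t = 3/2

t = 3/2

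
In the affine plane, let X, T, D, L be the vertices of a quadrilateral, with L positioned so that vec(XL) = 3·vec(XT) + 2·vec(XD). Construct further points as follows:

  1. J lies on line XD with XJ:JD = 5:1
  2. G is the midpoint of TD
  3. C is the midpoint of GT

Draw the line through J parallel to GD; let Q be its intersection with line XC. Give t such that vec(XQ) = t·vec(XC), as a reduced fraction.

t = 5/6

Choose coordinates X = (0, 0), T = (1, 0), D = (0, 1), L = (3, 2).
1. J lies on line XD with XJ:JD = 5:1 ⇒ J = (0, 5/6)
2. G is the midpoint of TD ⇒ G = (1/2, 1/2)
3. C is the midpoint of GT ⇒ C = (3/4, 1/4)
through J parallel to GD: direction (-1/2, 1/2); meets XC at Q = (5/8, 5/24)
Q = X + t·(C−X) with t = 5/6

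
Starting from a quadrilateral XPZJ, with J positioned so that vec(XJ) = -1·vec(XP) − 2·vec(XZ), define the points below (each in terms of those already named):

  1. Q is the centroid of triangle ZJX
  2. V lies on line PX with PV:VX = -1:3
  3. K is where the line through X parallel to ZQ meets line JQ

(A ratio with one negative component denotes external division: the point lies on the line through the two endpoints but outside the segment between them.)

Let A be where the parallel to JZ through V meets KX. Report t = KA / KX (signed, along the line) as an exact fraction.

t = 29/2

Choose coordinates X = (0, 0), P = (1, 0), Z = (0, 1), J = (-1, -2).
1. Q is the centroid of triangle ZJX ⇒ Q = (-1/3, -1/3)
2. V lies on line PX with PV:VX = -1:3 ⇒ V = (3/2, 0)
3. K is where the line through X parallel to ZQ meets line JQ ⇒ K = (1/3, 4/3)
through V parallel to JZ: direction (1, 3); meets KX at A = (-9/2, -18)
A = K + t·(X−K) with t = 29/2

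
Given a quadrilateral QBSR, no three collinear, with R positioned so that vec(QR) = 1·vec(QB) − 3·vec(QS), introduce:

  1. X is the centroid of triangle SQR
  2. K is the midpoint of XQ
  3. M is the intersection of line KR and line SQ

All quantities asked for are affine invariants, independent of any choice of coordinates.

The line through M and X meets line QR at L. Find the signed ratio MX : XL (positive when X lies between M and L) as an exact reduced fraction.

MX:XL = -2/5

Assign Q = (0, 0), B = (1, 0), S = (0, 1), R = (1, -3) — the answer is frame-independent, so this choice is without loss of generality.
1. X is the centroid of triangle SQR ⇒ X = (1/3, -2/3)
2. K is the midpoint of XQ ⇒ K = (1/6, -1/3)
3. M is the intersection of line KR and line SQ ⇒ M = (0, 1/5)
line MX meets QR at L = (-1/2, 3/2)
X = M + t·(L−M) with t = -2/3, so MX:XL = -2/3:5/3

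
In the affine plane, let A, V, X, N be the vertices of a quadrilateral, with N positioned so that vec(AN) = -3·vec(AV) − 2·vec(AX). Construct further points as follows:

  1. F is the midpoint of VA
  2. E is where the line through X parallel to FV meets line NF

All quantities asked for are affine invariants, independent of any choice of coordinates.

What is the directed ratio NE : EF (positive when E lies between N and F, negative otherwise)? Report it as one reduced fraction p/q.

NE:EF = -3

Work in coordinates with A = (0, 0), V = (1, 0), X = (0, 1), N = (-3, -2).
1. F is the midpoint of VA ⇒ F = (1/2, 0)
2. E is where the line through X parallel to FV meets line NF ⇒ E = (9/4, 1)
E = N + t·(F−N) with t = 3/2, so NE:EF = t:(1−t) = 3/2:-1/2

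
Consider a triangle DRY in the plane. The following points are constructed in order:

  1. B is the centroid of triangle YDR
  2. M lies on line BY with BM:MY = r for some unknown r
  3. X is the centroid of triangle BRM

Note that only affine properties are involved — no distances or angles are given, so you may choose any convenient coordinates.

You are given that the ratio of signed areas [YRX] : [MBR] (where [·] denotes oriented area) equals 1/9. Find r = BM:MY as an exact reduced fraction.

r = -3/2

Assign D = (0, 0), R = (1, 0), Y = (0, 1) — the answer is frame-independent, so this choice is without loss of generality.
1. B is the centroid of triangle YDR ⇒ B = (1/3, 1/3)
2. With BM:MY = r, write λ = r/(r+1) so M = B + λ·(Y−B); M is affine-linear in λ
3. X is the centroid of triangle BRM ⇒ X is an affine combination of earlier points and hence also affine-linear in λ
Every point depending on M is an affine combination of M and λ-independent points, so each such coordinate is linear in λ; the λ² term in each signed area is a multiple of (Y−B)×(Y−B) = 0, so 2·[YRX] and 2·[MBR] are each linear in λ. Evaluating at λ=0 and λ=1:
  2·[YRX] = 1/9·λ − 2/9,   2·[MBR] = 1/3·λ
So [YRX]:[MBR] = (1/9·λ − 2/9) / (1/3·λ). Setting this equal to 1/9:
  1/9·λ − 2/9 = 1/9·(1/3·λ)  ⇒  λ = 3
Then r = λ/(1−λ) = (3)/(-2) = -3/2. Check: with r = -3/2, M = (-2/3, 7/3) and [YRX]:[MBR] = 1/9 as required.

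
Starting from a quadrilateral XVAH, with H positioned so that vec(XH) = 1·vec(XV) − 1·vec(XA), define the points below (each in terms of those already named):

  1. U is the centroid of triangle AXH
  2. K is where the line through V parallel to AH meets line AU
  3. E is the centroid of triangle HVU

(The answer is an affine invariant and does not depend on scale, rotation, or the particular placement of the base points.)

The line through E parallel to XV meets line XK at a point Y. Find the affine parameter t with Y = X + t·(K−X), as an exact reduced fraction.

t = -1/12

Set X = (0, 0), V = (1, 0), A = (0, 1), H = (1, -1); any affine frame gives the same invariant.
1. U is the centroid of triangle AXH ⇒ U = (1/3, 0)
2. K is where the line through V parallel to AH meets line AU ⇒ K = (-1, 4)
3. E is the centroid of triangle HVU ⇒ E = (7/9, -1/3)
through E parallel to XV: direction (1, 0); meets XK at Y = (1/12, -1/3)
Y = X + t·(K−X) with t = -1/12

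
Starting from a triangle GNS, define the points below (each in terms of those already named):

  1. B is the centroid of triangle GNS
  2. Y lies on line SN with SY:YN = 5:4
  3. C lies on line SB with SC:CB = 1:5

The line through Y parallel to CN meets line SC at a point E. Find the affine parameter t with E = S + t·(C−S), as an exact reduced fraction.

Work in coordinates with G = (0, 0), N = (1, 0), S = (0, 1).
1. B is the centroid of triangle GNS ⇒ B = (1/3, 1/3)
2. Y lies on line SN with SY:YN = 5:4 ⇒ Y = (5/9, 4/9)
3. C lies on line SB with SC:CB = 1:5 ⇒ C = (1/18, 8/9)
through Y parallel to CN: direction (17/18, -8/9); meets SC at E = (5/162, 76/81)
E = S + t·(C−S) with t = 5/9

t = 5/9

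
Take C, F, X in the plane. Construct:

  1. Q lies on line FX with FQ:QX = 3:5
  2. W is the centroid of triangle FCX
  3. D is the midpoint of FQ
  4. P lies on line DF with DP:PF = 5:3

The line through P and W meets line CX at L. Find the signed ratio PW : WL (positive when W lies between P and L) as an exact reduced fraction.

Work in coordinates with C = (0, 0), F = (1, 0), X = (0, 1).
1. Q lies on line FX with FQ:QX = 3:5 ⇒ Q = (5/8, 3/8)
2. W is the centroid of triangle FCX ⇒ W = (1/3, 1/3)
3. D is the midpoint of FQ ⇒ D = (13/16, 3/16)
4. P lies on line DF with DP:PF = 5:3 ⇒ P = (119/128, 9/128)
line PW meets CX at L = (0, 110/229)
W = P + t·(L−P) with t = 229/357, so PW:WL = 229/357:128/357

PW:WL = 229/128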